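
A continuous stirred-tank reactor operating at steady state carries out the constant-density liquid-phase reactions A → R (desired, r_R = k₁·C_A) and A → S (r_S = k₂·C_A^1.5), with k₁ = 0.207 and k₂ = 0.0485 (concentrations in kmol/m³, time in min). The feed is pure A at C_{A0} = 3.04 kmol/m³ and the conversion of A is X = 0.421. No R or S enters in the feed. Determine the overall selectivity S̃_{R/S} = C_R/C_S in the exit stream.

3.22

Exit C_A = C_{A0}(1−X) = 3.04×0.579 = 1.760 kmol/m³.
Rates in a CSTR are evaluated at the outlet concentration: r_R = 0.207×1.760 = 0.3644, r_S = 0.0485×1.760^1.5 = 0.1133.
Overall selectivity = C_R/C_S = r_Rτ/(r_Sτ) = r_R/r_S = 3.22.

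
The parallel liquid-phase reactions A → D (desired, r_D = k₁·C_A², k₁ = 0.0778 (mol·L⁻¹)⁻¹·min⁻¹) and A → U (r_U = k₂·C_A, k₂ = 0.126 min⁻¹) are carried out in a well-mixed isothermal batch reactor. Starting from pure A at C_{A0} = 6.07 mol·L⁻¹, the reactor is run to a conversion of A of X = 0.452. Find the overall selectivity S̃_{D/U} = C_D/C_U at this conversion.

C_A = C_{A0}(1−X) = 3.326 mol·L⁻¹.
Along a PFR/batch, dC_U/dC_A = −r_U/(r_D+r_U) = −k₂/(k₂+k₁·C_A).
Integrating from C_{A0} to C_A: C_U = (0.126/0.0778)·ln[(0.126+0.0778·6.07)/(0.126+0.0778·3.33)] = 1.620·ln(0.5982/0.3848) = 0.7147 mol·L⁻¹.
Then C_D = (C_{A0}−C_A) − C_U = 2.744 − 0.7147 = 2.029 mol·L⁻¹.
S̃_{D/U} = C_D/C_U = 2.029/0.7147 = 2.84.

2.84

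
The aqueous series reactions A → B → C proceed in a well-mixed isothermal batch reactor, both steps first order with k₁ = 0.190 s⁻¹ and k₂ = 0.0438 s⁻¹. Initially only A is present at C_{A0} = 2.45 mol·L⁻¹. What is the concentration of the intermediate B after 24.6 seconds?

For first-order series with pure A initially, C_B(t) = k₁C_{A0}/(k₂−k₁)·(e^(−k₁t) − e^(−k₂t)).
e^(−k₁t) = e^(−0.190×24.6) = e^(−4.674) = 0.009335; e^(−k₂t) = e^(−1.077) = 0.3405.
C_B = 0.190×2.45/(0.0438−0.190) × (0.009335−0.3405) = (-3.184)×(-0.3311) = 1.054 mol·L⁻¹.

1.05 mol·L⁻¹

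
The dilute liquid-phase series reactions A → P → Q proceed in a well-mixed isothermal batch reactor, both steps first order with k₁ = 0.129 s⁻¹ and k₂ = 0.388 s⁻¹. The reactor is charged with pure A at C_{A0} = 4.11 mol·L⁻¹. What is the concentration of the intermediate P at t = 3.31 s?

0.769 mol·L⁻¹

For first-order series with pure A initially, C_P(t) = k₁C_{A0}/(k₂−k₁)·(e^(−k₁t) − e^(−k₂t)).
e^(−k₁t) = e^(−0.129×3.31) = e^(−0.4270) = 0.6525; e^(−k₂t) = e^(−1.284) = 0.2768.
C_P = 0.129×4.11/(0.388−0.129) × (0.6525−0.2768) = 2.047×0.3756 = 0.7689 mol·L⁻¹.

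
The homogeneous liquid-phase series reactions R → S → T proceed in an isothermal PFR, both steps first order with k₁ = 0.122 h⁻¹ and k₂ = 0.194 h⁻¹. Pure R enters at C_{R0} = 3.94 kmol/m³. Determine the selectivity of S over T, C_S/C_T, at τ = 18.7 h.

0.166

Solving the coupled first-order balances gives C_S(τ) = [k₁/(k₂−k₁)]·C_{R0}·(e^(−k₁τ) − e^(−k₂τ)).
e^(−k₁τ) = e^(−0.122×18.7) = e^(−2.281) = 0.1021; e^(−k₂τ) = e^(−3.628) = 0.02657.
C_S = 0.122×3.94/(0.194−0.122) × (0.1021−0.02657) = 6.676×0.07557 = 0.5045 kmol/m³.
C_R = C_{R0}e^(−k₁τ) = 0.4024 kmol/m³, so C_T = C_{R0}−C_R−C_S = 3.033 kmol/m³; C_S/C_T = 0.166.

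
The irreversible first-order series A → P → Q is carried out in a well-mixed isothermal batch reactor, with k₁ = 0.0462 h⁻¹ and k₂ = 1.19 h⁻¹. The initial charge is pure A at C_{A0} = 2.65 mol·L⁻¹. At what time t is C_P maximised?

Setting dC_P/dt = 0 gives t_opt = ln(k₂/k₁)/(k₂−k₁).
= ln(1.19/0.0462)/(1.19−0.0462) = ln(25.76)/1.144 = 3.249/1.144 = 2.84 h.

2.84 h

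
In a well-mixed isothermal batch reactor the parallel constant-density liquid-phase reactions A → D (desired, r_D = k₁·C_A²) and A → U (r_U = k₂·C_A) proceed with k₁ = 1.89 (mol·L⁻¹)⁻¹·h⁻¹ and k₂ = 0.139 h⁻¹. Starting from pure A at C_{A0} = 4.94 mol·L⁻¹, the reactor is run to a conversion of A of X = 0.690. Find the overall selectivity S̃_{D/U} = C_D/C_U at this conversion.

39.7

C_A = C_{A0}(1−X) = 1.531 mol·L⁻¹.
Along a PFR/batch, dC_U/dC_A = −r_U/(r_D+r_U) = −k₂/(k₂+k₁·C_A).
Integrating from C_{A0} to C_A: C_U = (0.139/1.89)·ln[(0.139+1.89·4.94)/(0.139+1.89·1.53)] = 0.07354·ln(9.476/3.033) = 0.08377 mol·L⁻¹.
Then C_D = (C_{A0}−C_A) − C_U = 3.409 − 0.08377 = 3.325 mol·L⁻¹.
S̃_{D/U} = C_D/C_U = 3.325/0.08377 = 39.7.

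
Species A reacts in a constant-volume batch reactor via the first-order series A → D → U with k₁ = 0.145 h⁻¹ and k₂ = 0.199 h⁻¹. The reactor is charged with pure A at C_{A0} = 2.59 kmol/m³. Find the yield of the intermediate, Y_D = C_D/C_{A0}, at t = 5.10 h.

The intermediate concentration in a first-order A→B→C sequence is C_D = k₁C_{A0}(e^(−k₁t) − e^(−k₂t))/(k₂−k₁).
e^(−k₁t) = e^(−0.145×5.10) = e^(−0.7395) = 0.4774; e^(−k₂t) = e^(−1.015) = 0.3624.
C_D = 0.145×2.59/(0.199−0.145) × (0.4774−0.3624) = 6.955×0.1149 = 0.7992 kmol/m³.
Y_D = C_D/C_{A0} = 0.7992/2.59 = 0.309.

0.309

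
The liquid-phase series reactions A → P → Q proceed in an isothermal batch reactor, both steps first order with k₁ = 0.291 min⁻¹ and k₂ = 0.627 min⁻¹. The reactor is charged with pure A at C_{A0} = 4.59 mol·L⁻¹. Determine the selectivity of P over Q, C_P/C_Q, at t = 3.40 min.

0.536

Solving the coupled first-order balances gives C_P(t) = [k₁/(k₂−k₁)]·C_{A0}·(e^(−k₁t) − e^(−k₂t)).
e^(−k₁t) = e^(−0.291×3.40) = e^(−0.9894) = 0.3718; e^(−k₂t) = e^(−2.132) = 0.1186.
C_P = 0.291×4.59/(0.627−0.291) × (0.3718−0.1186) = 3.975×0.2532 = 1.006 mol·L⁻¹.
C_A = C_{A0}e^(−k₁t) = 1.707 mol·L⁻¹, so C_Q = C_{A0}−C_A−C_P = 1.877 mol·L⁻¹; C_P/C_Q = 0.536.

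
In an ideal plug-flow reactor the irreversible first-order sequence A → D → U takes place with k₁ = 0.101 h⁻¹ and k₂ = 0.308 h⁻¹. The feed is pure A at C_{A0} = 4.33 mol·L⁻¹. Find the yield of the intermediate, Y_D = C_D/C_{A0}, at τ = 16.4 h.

The intermediate concentration in a first-order A→B→C sequence is C_D = k₁C_{A0}(e^(−k₁τ) − e^(−k₂τ))/(k₂−k₁).
e^(−k₁τ) = e^(−0.101×16.4) = e^(−1.656) = 0.1908; e^(−k₂τ) = e^(−5.051) = 0.006402.
C_D = 0.101×4.33/(0.308−0.101) × (0.1908−0.006402) = 2.113×0.1844 = 0.3896 mol·L⁻¹.
Y_D = C_D/C_{A0} = 0.3896/4.33 = 0.0900.

0.0900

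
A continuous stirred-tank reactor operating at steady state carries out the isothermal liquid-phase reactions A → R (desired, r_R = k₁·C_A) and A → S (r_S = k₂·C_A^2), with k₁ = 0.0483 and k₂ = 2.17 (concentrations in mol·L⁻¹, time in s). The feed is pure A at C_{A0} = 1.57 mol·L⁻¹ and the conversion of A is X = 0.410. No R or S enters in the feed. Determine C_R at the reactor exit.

Exit C_A = C_{A0}(1−X) = 1.57×0.590 = 0.9263 mol·L⁻¹.
A CSTR operates uniformly at the exit composition, giving r_R = 0.04474 and r_S = 1.862 (each k·C_A^n at C_A = 0.9263).
Fraction of consumed A going to R: r_R/(r_R+r_S) = 0.02347.
C_R = 0.02347·C_{A0}·X = 0.02347×1.57×0.410 = 0.0151 mol·L⁻¹.

0.0151 mol·L⁻¹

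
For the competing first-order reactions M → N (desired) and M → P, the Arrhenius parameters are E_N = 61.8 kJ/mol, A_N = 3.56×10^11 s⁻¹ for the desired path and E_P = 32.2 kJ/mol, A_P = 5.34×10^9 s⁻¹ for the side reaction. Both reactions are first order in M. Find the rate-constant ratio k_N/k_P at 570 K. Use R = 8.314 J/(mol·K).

k_N/k_P = (A_N/A_P)·exp[−(E_N−E_P)/(RT)] = (A_N/A_P)·exp[(E_P−E_N)/(RT)].
(E_P−E_N)/(RT) = (32.2−61.8)×10³/(8.314×570) = -29600/4739 = -6.246.
k_N/k_P = (3.56×10^11/5.34×10^9)·exp(-6.246) = 66.67 × 0.001938 = 0.129.

0.129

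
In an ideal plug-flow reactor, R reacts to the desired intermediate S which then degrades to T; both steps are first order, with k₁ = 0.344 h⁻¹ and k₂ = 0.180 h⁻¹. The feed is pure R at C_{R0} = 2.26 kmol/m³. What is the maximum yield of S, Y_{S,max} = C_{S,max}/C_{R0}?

At the optimum, C_{S,max}/C_{R0} = (k₁/k₂)^[k₂/(k₂−k₁)].
= (0.344/0.180)^(0.180/(0.180−0.344)) = (1.911)^(-1.098) = 0.4912.

0.491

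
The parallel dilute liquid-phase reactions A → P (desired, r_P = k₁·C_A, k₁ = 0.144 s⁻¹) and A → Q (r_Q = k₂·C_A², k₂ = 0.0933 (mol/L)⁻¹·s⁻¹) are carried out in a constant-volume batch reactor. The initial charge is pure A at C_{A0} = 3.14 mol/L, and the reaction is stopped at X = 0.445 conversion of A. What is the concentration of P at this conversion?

C_A = C_{A0}(1−X) = 1.743 mol/L.
Along a PFR/batch, dC_P/dC_A = −r_P/(r_P+r_Q) = −k₁/(k₁+k₂·C_A).
Integrating from C_{A0} to C_A: C_P = (0.144/0.0933)·ln[(0.144+0.0933·3.14)/(0.144+0.0933·1.74)] = 1.543·ln(0.4370/0.3066) = 0.5469 mol/L.

0.547 mol/L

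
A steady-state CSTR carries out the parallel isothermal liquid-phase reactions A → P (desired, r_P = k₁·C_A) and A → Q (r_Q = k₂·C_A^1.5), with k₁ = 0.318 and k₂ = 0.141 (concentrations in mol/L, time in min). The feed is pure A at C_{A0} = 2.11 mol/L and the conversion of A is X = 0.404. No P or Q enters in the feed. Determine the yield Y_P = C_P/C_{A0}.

0.270

Exit C_A = C_{A0}(1−X) = 2.11×0.596 = 1.258 mol/L.
Rates in a CSTR are evaluated at the outlet concentration: r_P = 0.318×1.258 = 0.3999, r_Q = 0.141×1.258^1.5 = 0.1988.
Fraction of consumed A going to P: r_P/(r_P+r_Q) = 0.6679.
C_P = 0.6679·C_{A0}·X = 0.6679×2.11×0.404 = 0.569 mol/L; Y_P = C_P/C_{A0} = 0.270.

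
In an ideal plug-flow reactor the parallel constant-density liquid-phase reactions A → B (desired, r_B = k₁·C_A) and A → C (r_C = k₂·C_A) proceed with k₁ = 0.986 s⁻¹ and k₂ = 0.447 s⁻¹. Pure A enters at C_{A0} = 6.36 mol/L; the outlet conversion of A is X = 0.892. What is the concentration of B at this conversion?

C_A = C_{A0}(1−X) = 0.6869 mol/L.
Both paths are first order in A, so the instantaneous fraction to B is constant: dC_B/d(−C_A) = k₁/(k₁+k₂) = 0.6881.
C_B = 0.6881·(C_{A0}−C_A) = 0.6881×5.673 = 3.90 mol/L.

3.90 mol/L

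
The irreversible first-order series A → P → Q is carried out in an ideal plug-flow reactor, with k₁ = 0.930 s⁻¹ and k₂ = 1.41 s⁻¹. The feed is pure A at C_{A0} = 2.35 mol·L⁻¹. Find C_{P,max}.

0.692 mol·L⁻¹

At the optimum, C_{P,max}/C_{A0} = (k₁/k₂)^[k₂/(k₂−k₁)].
= (0.930/1.41)^(1.41/(1.41−0.930)) = (0.6596)^(2.938) = 0.2945.
C_{P,max} = 0.2945×2.35 = 0.692 mol·L⁻¹.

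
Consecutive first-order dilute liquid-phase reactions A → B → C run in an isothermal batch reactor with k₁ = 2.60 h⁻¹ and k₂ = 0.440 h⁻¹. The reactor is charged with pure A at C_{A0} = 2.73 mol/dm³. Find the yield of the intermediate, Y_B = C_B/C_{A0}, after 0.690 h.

Solving the coupled first-order balances gives C_B(t) = [k₁/(k₂−k₁)]·C_{A0}·(e^(−k₁t) − e^(−k₂t)).
e^(−k₁t) = e^(−2.60×0.690) = e^(−1.794) = 0.1663; e^(−k₂t) = e^(−0.3036) = 0.7382.
C_B = 2.60×2.73/(0.440−2.60) × (0.1663−0.7382) = (-3.286)×(-0.5719) = 1.879 mol/dm³.
Y_B = C_B/C_{A0} = 1.879/2.73 = 0.688.

0.688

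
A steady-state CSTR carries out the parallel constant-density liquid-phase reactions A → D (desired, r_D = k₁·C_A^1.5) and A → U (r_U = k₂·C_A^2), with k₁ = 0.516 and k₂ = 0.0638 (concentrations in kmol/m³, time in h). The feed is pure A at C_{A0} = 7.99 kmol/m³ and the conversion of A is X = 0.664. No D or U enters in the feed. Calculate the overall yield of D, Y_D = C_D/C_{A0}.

0.552

Exit C_A = C_{A0}(1−X) = 7.99×0.336 = 2.685 kmol/m³.
A CSTR operates uniformly at the exit composition, giving r_D = 2.270 and r_U = 0.4598 (each k·C_A^n at C_A = 2.685).
Fraction of consumed A going to D: r_D/(r_D+r_U) = 0.8315.
C_D = 0.8315·C_{A0}·X = 0.8315×7.99×0.664 = 4.41 kmol/m³; Y_D = C_D/C_{A0} = 0.552.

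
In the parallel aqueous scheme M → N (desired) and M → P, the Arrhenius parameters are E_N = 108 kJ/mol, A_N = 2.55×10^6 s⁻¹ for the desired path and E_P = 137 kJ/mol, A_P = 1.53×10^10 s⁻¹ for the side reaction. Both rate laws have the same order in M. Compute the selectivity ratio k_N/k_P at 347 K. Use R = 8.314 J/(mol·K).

3.87

Since both paths have the same order in M, the concentration cancels and S_{N/P} = k_N/k_P = (A_N/A_P)·exp[(E_P−E_N)/(RT)].
(E_P−E_N)/(RT) = (137−108)×10³/(8.314×347) = 29000/2885 = 10.05.
k_N/k_P = (2.55×10^6/1.53×10^10)·exp(10.05) = 1.667×10^-4 × 23205 = 3.87.
Since E_N < E_P, lowering the temperature improves selectivity toward N.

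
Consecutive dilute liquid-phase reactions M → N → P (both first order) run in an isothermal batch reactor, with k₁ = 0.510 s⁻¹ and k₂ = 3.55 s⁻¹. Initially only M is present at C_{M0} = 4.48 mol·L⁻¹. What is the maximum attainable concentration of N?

0.465 mol·L⁻¹

Evaluating C_N at t_opt = ln(k₂/k₁)/(k₂−k₁) gives C_{N,max}/C_{M0} = (k₁/k₂)^[k₂/(k₂−k₁)].
= (0.510/3.55)^(3.55/(3.55−0.510)) = (0.1437)^(1.168) = 0.1037.
C_{N,max} = 0.1037×4.48 = 0.465 mol·L⁻¹.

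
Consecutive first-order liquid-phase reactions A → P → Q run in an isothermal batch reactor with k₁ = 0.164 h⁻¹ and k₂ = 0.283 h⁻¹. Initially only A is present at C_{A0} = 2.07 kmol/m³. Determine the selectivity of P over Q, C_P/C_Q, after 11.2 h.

0.238

For first-order series with pure A initially, C_P(t) = k₁C_{A0}/(k₂−k₁)·(e^(−k₁t) − e^(−k₂t)).
e^(−k₁t) = e^(−0.164×11.2) = e^(−1.837) = 0.1593; e^(−k₂t) = e^(−3.170) = 0.04202.
C_P = 0.164×2.07/(0.283−0.164) × (0.1593−0.04202) = 2.853×0.1173 = 0.3346 kmol/m³.
C_A = C_{A0}e^(−k₁t) = 0.3298 kmol/m³, so C_Q = C_{A0}−C_A−C_P = 1.406 kmol/m³; C_P/C_Q = 0.238.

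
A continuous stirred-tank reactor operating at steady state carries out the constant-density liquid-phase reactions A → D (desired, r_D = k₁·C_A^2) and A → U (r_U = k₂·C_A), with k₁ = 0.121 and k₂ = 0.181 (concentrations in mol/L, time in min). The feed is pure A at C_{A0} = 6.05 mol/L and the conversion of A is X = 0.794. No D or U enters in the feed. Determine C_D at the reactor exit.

2.18 mol/L

Exit C_A = C_{A0}(1−X) = 6.05×0.206 = 1.246 mol/L.
In a CSTR the entire volume is at exit conditions, so r_D = 0.121×1.246^2 = 0.1879 and r_U = 0.181×1.246 = 0.2256.
Fraction of consumed A going to D: r_D/(r_D+r_U) = 0.4545.
C_D = 0.4545·C_{A0}·X = 0.4545×6.05×0.794 = 2.18 mol/L.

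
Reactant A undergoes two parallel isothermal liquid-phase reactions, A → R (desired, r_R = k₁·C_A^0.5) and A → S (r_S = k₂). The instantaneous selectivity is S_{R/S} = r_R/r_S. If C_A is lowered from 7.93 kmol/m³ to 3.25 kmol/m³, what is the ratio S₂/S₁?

S_{R/S} = (k₁/k₂)·C_A^0.5, so S₂/S₁ = (C_{A,2}/C_{A,1})^0.5.
= (3.25/7.93)^0.5 = (0.4098)^0.5 = 0.640.

0.640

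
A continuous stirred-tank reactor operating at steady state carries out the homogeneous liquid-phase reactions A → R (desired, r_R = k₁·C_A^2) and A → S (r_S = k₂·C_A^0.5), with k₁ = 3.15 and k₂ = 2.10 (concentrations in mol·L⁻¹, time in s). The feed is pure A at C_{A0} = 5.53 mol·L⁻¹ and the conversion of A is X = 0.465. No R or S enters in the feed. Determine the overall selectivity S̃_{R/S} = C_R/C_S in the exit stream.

Exit C_A = C_{A0}(1−X) = 5.53×0.535 = 2.959 mol·L⁻¹.
In a CSTR the entire volume is at exit conditions, so r_R = 3.15×2.959^2 = 27.57 and r_S = 2.10×2.959^0.5 = 3.612.
Overall selectivity = C_R/C_S = r_Rτ/(r_Sτ) = r_R/r_S = 7.63.

7.63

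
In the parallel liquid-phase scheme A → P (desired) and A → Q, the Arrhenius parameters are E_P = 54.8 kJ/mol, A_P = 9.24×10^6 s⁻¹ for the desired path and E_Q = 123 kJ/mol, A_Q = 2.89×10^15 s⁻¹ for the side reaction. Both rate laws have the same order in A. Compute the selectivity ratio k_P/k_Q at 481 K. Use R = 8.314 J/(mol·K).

k_P/k_Q = (A_P/A_Q)·exp[−(E_P−E_Q)/(RT)] = (A_P/A_Q)·exp[(E_Q−E_P)/(RT)].
(E_Q−E_P)/(RT) = (123−54.8)×10³/(8.314×481) = 68200/3999 = 17.05.
k_P/k_Q = (9.24×10^6/2.89×10^15)·exp(17.05) = 3.197×10^-9 × 2.550×10^7 = 0.0815.

0.0815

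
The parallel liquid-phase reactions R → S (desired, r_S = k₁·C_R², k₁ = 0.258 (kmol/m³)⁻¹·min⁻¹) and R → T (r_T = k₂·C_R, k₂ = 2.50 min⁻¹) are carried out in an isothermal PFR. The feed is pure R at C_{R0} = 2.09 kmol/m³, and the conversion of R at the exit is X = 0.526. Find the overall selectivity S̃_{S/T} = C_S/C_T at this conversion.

0.158

C_R = C_{R0}(1−X) = 0.9907 kmol/m³.
Along a PFR/batch, dC_T/dC_R = −r_T/(r_S+r_T) = −k₂/(k₂+k₁·C_R).
Integrating from C_{R0} to C_R: C_T = (2.50/0.258)·ln[(2.50+0.258·2.09)/(2.50+0.258·0.991)] = 9.690·ln(3.039/2.756) = 0.9493 kmol/m³.
Then C_S = (C_{R0}−C_R) − C_T = 1.099 − 0.9493 = 0.1500 kmol/m³.
S̃_{S/T} = C_S/C_T = 0.1500/0.9493 = 0.158.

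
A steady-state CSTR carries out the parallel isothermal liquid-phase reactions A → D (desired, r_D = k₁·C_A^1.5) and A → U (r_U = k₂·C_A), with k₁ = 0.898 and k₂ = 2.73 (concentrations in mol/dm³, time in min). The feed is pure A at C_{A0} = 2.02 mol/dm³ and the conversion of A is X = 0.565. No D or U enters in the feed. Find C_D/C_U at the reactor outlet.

0.308

Exit C_A = C_{A0}(1−X) = 2.02×0.435 = 0.8787 mol/dm³.
Rates in a CSTR are evaluated at the outlet concentration: r_D = 0.898×0.8787^1.5 = 0.7397, r_U = 2.73×0.8787 = 2.399.
Overall selectivity = C_D/C_U = r_Dτ/(r_Uτ) = r_D/r_U = 0.308.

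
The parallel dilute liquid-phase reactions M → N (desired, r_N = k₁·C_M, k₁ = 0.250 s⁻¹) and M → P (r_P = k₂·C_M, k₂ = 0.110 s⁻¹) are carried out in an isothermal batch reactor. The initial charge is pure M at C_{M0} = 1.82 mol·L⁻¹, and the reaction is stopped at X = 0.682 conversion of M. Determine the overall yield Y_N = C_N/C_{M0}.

C_M = C_{M0}(1−X) = 0.5788 mol·L⁻¹.
Both paths are first order in M, so the instantaneous fraction to N is constant: dC_N/d(−C_M) = k₁/(k₁+k₂) = 0.6944.
C_N = 0.6944·(C_{M0}−C_M) = 0.6944×1.241 = 0.862 mol·L⁻¹.
Y_N = C_N/C_{M0} = 0.8620/1.82 = 0.474.

0.474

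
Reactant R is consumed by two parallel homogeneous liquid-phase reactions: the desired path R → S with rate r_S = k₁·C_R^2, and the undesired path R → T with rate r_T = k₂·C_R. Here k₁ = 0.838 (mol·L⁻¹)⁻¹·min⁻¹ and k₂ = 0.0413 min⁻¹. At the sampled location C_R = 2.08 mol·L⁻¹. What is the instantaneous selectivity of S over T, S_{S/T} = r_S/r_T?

S_{S/T} = r_S/r_T = (k₁·C_R^2)/(k₂·C_R) = (k₁/k₂)·C_R.
= (0.838×2.080^2) / (0.0413×2.080) = 3.626/0.08590 = 42.2.
Since the desired path is higher order in R, keeping C_R high (PFR or concentrated feed) favours S.

42.2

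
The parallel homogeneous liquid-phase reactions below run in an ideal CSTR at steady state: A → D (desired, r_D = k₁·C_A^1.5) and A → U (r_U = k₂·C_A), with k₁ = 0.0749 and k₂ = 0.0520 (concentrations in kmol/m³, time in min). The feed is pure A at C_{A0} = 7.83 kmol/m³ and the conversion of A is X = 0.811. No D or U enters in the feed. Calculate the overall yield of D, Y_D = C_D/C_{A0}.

Exit C_A = C_{A0}(1−X) = 7.83×0.189 = 1.480 kmol/m³.
A CSTR operates uniformly at the exit composition, giving r_D = 0.1348 and r_U = 0.07695 (each k·C_A^n at C_A = 1.480).
Fraction of consumed A going to D: r_D/(r_D+r_U) = 0.6367.
C_D = 0.6367·C_{A0}·X = 0.6367×7.83×0.811 = 4.04 kmol/m³; Y_D = C_D/C_{A0} = 0.516.

0.516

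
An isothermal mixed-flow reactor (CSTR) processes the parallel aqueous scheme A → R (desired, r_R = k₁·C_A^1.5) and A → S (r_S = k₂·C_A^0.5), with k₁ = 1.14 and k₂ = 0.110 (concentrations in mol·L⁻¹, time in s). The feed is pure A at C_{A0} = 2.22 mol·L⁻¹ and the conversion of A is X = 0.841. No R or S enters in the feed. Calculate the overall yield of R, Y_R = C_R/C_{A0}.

0.660

Exit C_A = C_{A0}(1−X) = 2.22×0.159 = 0.3530 mol·L⁻¹.
In a CSTR the entire volume is at exit conditions, so r_R = 1.14×0.3530^1.5 = 0.2391 and r_S = 0.110×0.3530^0.5 = 0.06535.
Fraction of consumed A going to R: r_R/(r_R+r_S) = 0.7853.
C_R = 0.7853·C_{A0}·X = 0.7853×2.22×0.841 = 1.47 mol·L⁻¹; Y_R = C_R/C_{A0} = 0.660.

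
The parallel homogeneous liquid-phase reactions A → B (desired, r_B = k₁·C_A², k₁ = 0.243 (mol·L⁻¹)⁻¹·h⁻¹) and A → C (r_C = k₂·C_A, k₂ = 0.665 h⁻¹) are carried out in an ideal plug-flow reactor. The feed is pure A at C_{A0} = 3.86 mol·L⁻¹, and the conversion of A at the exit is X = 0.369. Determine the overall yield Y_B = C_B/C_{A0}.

0.197

C_A = C_{A0}(1−X) = 2.436 mol·L⁻¹.
Along a PFR/batch, dC_C/dC_A = −r_C/(r_B+r_C) = −k₂/(k₂+k₁·C_A).
Integrating from C_{A0} to C_A: C_C = (0.665/0.243)·ln[(0.665+0.243·3.86)/(0.665+0.243·2.44)] = 2.737·ln(1.603/1.257) = 0.6657 mol·L⁻¹.
Then C_B = (C_{A0}−C_A) − C_C = 1.424 − 0.6657 = 0.7587 mol·L⁻¹.
Y_B = C_B/C_{A0} = 0.7587/3.86 = 0.197.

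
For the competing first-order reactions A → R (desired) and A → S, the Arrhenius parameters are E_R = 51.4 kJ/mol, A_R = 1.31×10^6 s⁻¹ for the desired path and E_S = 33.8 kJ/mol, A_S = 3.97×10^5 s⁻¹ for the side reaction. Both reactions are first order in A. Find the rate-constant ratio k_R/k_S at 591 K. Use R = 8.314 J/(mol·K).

With equal orders, S_{R/S} = k_R/k_S = (A_R/A_S)·exp[(E_S−E_R)/(RT)].
(E_S−E_R)/(RT) = (33.8−51.4)×10³/(8.314×591) = -17600/4914 = -3.582.
k_R/k_S = (1.31×10^6/3.97×10^5)·exp(-3.582) = 3.300 × 0.02782 = 0.0918.
Since E_R > E_S, raising the temperature improves selectivity toward R.

0.0918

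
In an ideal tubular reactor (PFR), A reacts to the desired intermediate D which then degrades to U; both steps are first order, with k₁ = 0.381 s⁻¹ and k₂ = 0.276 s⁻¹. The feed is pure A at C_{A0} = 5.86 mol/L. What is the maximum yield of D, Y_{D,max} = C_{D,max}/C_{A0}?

0.429

For a first-order series the maximum intermediate yield is C_{D,max}/C_{A0} = (k₁/k₂)^[k₂/(k₂−k₁)].
= (0.381/0.276)^(0.276/(0.276−0.381)) = (1.380)^(-2.629) = 0.4285.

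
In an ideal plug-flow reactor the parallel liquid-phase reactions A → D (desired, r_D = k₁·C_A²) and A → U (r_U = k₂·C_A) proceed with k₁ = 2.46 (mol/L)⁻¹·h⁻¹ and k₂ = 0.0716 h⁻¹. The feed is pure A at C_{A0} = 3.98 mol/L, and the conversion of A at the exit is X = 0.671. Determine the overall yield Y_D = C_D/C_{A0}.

0.663

C_A = C_{A0}(1−X) = 1.309 mol/L.
Along a PFR/batch, dC_U/dC_A = −r_U/(r_D+r_U) = −k₂/(k₂+k₁·C_A).
Integrating from C_{A0} to C_A: C_U = (0.0716/2.46)·ln[(0.0716+2.46·3.98)/(0.0716+2.46·1.31)] = 0.02911·ln(9.862/3.293) = 0.03193 mol/L.
Then C_D = (C_{A0}−C_A) − C_U = 2.671 − 0.03193 = 2.639 mol/L.
Y_D = C_D/C_{A0} = 2.639/3.98 = 0.663.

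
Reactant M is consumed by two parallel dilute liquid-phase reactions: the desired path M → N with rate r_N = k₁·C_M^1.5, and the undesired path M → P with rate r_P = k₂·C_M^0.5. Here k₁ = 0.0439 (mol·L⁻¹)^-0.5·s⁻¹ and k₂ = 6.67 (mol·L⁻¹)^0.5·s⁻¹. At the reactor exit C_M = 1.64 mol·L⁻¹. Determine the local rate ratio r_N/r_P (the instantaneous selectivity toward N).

0.0108

S_{N/P} = r_N/r_P = (k₁·C_M^1.5)/(k₂·C_M^0.5) = (k₁/k₂)·C_M.
= (0.0439×1.640^1.5) / (6.67×1.640^0.5) = 0.09220/8.542 = 0.0108.
Since the desired path is higher order in M, keeping C_M high (PFR or concentrated feed) favours N.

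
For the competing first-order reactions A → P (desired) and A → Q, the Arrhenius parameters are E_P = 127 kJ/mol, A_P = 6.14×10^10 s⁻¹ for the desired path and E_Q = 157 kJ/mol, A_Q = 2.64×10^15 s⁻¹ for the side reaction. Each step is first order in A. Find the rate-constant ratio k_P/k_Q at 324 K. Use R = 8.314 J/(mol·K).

Since both paths have the same order in A, the concentration cancels and S_{P/Q} = k_P/k_Q = (A_P/A_Q)·exp[(E_Q−E_P)/(RT)].
(E_Q−E_P)/(RT) = (157−127)×10³/(8.314×324) = 30000/2694 = 11.14.
k_P/k_Q = (6.14×10^10/2.64×10^15)·exp(11.14) = 2.326×10^-5 × 68662 = 1.60.
Since E_P < E_Q, lowering the temperature improves selectivity toward P.

1.60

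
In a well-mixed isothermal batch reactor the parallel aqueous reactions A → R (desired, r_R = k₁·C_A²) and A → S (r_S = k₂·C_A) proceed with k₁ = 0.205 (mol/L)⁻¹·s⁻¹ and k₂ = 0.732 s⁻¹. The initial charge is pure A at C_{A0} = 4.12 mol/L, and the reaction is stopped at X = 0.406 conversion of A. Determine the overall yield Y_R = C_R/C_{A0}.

0.193

C_A = C_{A0}(1−X) = 2.447 mol/L.
Along a PFR/batch, dC_S/dC_A = −r_S/(r_R+r_S) = −k₂/(k₂+k₁·C_A).
Integrating from C_{A0} to C_A: C_S = (0.732/0.205)·ln[(0.732+0.205·4.12)/(0.732+0.205·2.45)] = 3.571·ln(1.577/1.234) = 0.8758 mol/L.
Then C_R = (C_{A0}−C_A) − C_S = 1.673 − 0.8758 = 0.7970 mol/L.
Y_R = C_R/C_{A0} = 0.7970/4.12 = 0.193.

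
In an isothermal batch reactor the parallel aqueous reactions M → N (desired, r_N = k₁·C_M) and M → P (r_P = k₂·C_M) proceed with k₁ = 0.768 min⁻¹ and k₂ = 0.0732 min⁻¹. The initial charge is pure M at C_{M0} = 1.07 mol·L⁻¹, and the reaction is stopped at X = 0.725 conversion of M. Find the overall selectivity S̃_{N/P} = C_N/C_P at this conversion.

C_M = C_{M0}(1−X) = 0.2943 mol·L⁻¹.
Both paths are first order in M, so the instantaneous fraction to N is constant: dC_N/d(−C_M) = k₁/(k₁+k₂) = 0.9130.
C_N = 0.9130·(C_{M0}−C_M) = 0.9130×0.7757 = 0.708 mol·L⁻¹.
C_P = (C_{M0}−C_M)−C_N = 0.06750 mol·L⁻¹; S̃_{N/P} = 0.7082/0.06750 = 10.5.

10.5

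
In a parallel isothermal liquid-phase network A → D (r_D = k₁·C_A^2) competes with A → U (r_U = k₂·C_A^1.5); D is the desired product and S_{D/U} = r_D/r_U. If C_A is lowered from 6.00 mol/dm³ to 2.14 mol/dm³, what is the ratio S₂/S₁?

0.597

S_{D/U} = (k₁/k₂)·C_A^0.5, so S₂/S₁ = (C_{A,2}/C_{A,1})^0.5.
= (2.14/6.00)^0.5 = (0.3567)^0.5 = 0.597.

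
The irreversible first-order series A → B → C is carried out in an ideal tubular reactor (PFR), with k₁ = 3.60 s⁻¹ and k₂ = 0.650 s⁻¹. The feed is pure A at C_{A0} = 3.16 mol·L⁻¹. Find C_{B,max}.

2.17 mol·L⁻¹

At the optimum, C_{B,max}/C_{A0} = (k₁/k₂)^[k₂/(k₂−k₁)].
= (3.60/0.650)^(0.650/(0.650−3.60)) = (5.538)^(-0.2203) = 0.6858.
C_{B,max} = 0.6858×3.16 = 2.17 mol·L⁻¹.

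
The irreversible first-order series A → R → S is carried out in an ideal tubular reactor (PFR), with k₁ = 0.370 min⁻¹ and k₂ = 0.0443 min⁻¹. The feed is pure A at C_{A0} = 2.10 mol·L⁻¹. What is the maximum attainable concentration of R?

1.57 mol·L⁻¹

For a first-order series the maximum intermediate yield is C_{R,max}/C_{A0} = (k₁/k₂)^[k₂/(k₂−k₁)].
= (0.370/0.0443)^(0.0443/(0.0443−0.370)) = (8.352)^(-0.1360) = 0.7492.
C_{R,max} = 0.7492×2.10 = 1.57 mol·L⁻¹.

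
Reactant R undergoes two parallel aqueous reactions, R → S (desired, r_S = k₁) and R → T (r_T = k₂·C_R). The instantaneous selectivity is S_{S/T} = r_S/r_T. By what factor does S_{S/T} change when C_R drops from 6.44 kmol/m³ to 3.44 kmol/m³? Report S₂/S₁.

1.87

S_{S/T} = (k₁/k₂)·C_R⁻¹, so S₂/S₁ = (C_{R,2}/C_{R,1})⁻¹.
= 6.44/3.44 = 1.87.
Selectivity toward S rises as C_R falls — low-concentration operation is favoured.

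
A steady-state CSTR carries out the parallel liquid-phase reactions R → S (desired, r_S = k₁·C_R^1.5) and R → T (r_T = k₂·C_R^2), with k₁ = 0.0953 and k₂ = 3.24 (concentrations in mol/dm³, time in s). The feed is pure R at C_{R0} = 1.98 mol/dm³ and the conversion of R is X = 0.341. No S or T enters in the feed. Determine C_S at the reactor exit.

Exit C_R = C_{R0}(1−X) = 1.98×0.659 = 1.305 mol/dm³.
Rates in a CSTR are evaluated at the outlet concentration: r_S = 0.0953×1.305^1.5 = 0.1420, r_T = 3.24×1.305^2 = 5.516.
Fraction of consumed R going to S: r_S/(r_S+r_T) = 0.02510.
C_S = 0.02510·C_{R0}·X = 0.02510×1.98×0.341 = 0.0169 mol/dm³.

0.0169 mol/dm³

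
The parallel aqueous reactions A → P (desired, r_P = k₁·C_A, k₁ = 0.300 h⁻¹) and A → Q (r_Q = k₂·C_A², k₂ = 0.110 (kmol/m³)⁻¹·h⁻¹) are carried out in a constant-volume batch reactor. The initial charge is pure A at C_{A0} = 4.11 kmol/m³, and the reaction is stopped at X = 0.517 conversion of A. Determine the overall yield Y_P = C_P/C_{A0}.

0.247

C_A = C_{A0}(1−X) = 1.985 kmol/m³.
Along a PFR/batch, dC_P/dC_A = −r_P/(r_P+r_Q) = −k₁/(k₁+k₂·C_A).
Integrating from C_{A0} to C_A: C_P = (0.300/0.110)·ln[(0.300+0.110·4.11)/(0.300+0.110·1.99)] = 2.727·ln(0.7521/0.5184) = 1.015 kmol/m³.
Y_P = C_P/C_{A0} = 1.015/4.11 = 0.247.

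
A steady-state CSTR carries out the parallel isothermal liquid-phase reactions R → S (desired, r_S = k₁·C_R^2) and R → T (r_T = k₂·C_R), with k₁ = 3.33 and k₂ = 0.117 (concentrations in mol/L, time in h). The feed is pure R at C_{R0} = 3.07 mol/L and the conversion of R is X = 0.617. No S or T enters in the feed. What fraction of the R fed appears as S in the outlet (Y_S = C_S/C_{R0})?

0.599

Exit C_R = C_{R0}(1−X) = 3.07×0.383 = 1.176 mol/L.
Rates in a CSTR are evaluated at the outlet concentration: r_S = 3.33×1.176^2 = 4.604, r_T = 0.117×1.176 = 0.1376.
Fraction of consumed R going to S: r_S/(r_S+r_T) = 0.9710.
C_S = 0.9710·C_{R0}·X = 0.9710×3.07×0.617 = 1.84 mol/L; Y_S = C_S/C_{R0} = 0.599.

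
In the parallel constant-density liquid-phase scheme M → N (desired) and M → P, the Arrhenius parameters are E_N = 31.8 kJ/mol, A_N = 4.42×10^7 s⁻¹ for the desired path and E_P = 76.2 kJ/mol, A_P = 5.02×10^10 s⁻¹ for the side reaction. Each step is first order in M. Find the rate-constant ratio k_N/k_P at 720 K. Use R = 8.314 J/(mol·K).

1.47

Since both paths have the same order in M, the concentration cancels and S_{N/P} = k_N/k_P = (A_N/A_P)·exp[(E_P−E_N)/(RT)].
(E_P−E_N)/(RT) = (76.2−31.8)×10³/(8.314×720) = 44400/5986 = 7.417.
k_N/k_P = (4.42×10^7/5.02×10^10)·exp(7.417) = 8.805×10^-4 × 1664 = 1.47.
Since E_N < E_P, lowering the temperature improves selectivity toward N.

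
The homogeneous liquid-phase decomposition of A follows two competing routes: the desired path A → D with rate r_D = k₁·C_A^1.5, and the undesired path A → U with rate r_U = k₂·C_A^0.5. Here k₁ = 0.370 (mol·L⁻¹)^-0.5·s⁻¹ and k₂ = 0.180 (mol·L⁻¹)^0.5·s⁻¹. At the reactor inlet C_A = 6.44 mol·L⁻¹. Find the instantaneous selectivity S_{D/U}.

S_{D/U} = r_D/r_U = (k₁·C_A^1.5)/(k₂·C_A^0.5) = (k₁/k₂)·C_A.
= (0.370×6.440^1.5) / (0.180×6.440^0.5) = 6.047/0.4568 = 13.2.

13.2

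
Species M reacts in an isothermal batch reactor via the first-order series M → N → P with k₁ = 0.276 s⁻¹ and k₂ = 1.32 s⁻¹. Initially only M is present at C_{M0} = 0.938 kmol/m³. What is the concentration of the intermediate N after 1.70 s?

For first-order series with pure M initially, C_N(t) = k₁C_{M0}/(k₂−k₁)·(e^(−k₁t) − e^(−k₂t)).
e^(−k₁t) = e^(−0.276×1.70) = e^(−0.4692) = 0.6255; e^(−k₂t) = e^(−2.244) = 0.1060.
C_N = 0.276×0.938/(1.32−0.276) × (0.6255−0.1060) = 0.2480×0.5195 = 0.1288 kmol/m³.

0.129 kmol/m³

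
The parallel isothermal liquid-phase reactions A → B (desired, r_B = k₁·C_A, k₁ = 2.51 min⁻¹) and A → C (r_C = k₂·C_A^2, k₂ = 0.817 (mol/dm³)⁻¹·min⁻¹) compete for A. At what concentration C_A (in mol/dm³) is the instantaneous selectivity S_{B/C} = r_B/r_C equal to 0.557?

S_{B/C} = (k₁/k₂)·C_A⁻¹ ⇒ C_A = (S·k₂/k₁)^(-1).
= (0.557×0.817/2.51)^(-1) = (0.1813)^(-1) = 5.52 mol/dm³.

5.52 mol/dm³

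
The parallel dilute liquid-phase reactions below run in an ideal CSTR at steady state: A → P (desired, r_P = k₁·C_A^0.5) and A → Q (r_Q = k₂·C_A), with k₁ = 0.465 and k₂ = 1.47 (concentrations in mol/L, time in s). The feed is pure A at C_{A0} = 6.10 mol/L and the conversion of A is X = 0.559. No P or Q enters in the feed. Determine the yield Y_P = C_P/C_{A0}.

0.0904

Exit C_A = C_{A0}(1−X) = 6.10×0.441 = 2.690 mol/L.
In a CSTR the entire volume is at exit conditions, so r_P = 0.465×2.690^0.5 = 0.7627 and r_Q = 1.47×2.690 = 3.954.
Fraction of consumed A going to P: r_P/(r_P+r_Q) = 0.1617.
C_P = 0.1617·C_{A0}·X = 0.1617×6.10×0.559 = 0.551 mol/L; Y_P = C_P/C_{A0} = 0.0904.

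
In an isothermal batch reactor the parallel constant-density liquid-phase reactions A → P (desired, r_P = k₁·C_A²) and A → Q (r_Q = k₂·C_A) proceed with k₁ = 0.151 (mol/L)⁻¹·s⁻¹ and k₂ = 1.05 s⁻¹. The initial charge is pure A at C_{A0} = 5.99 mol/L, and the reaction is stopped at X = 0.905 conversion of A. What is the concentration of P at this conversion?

C_A = C_{A0}(1−X) = 0.5690 mol/L.
Along a PFR/batch, dC_Q/dC_A = −r_Q/(r_P+r_Q) = −k₂/(k₂+k₁·C_A).
Integrating from C_{A0} to C_A: C_Q = (1.05/0.151)·ln[(1.05+0.151·5.99)/(1.05+0.151·0.569)] = 6.954·ln(1.954/1.136) = 3.774 mol/L.
Then C_P = (C_{A0}−C_A) − C_Q = 5.421 − 3.774 = 1.647 mol/L.

1.65 mol/L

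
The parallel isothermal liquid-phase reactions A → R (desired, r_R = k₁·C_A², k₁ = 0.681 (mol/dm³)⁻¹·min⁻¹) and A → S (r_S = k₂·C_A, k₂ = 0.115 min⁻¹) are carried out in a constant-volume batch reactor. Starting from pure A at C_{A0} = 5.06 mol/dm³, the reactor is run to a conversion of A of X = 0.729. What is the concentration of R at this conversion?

3.48 mol/dm³

C_A = C_{A0}(1−X) = 1.371 mol/dm³.
Along a PFR/batch, dC_S/dC_A = −r_S/(r_R+r_S) = −k₂/(k₂+k₁·C_A).
Integrating from C_{A0} to C_A: C_S = (0.115/0.681)·ln[(0.115+0.681·5.06)/(0.115+0.681·1.37)] = 0.1689·ln(3.561/1.049) = 0.2064 mol/dm³.
Then C_R = (C_{A0}−C_A) − C_S = 3.689 − 0.2064 = 3.482 mol/dm³.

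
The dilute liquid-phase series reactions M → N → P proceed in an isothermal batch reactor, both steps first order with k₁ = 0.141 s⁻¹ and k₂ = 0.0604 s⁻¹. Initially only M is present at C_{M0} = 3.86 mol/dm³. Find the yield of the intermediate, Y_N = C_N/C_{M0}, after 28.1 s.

0.287

For first-order series with pure M initially, C_N(t) = k₁C_{M0}/(k₂−k₁)·(e^(−k₁t) − e^(−k₂t)).
e^(−k₁t) = e^(−0.141×28.1) = e^(−3.962) = 0.01902; e^(−k₂t) = e^(−1.697) = 0.1832.
C_N = 0.141×3.86/(0.0604−0.141) × (0.01902−0.1832) = (-6.753)×(-0.1642) = 1.109 mol/dm³.
Y_N = C_N/C_{M0} = 1.109/3.86 = 0.287.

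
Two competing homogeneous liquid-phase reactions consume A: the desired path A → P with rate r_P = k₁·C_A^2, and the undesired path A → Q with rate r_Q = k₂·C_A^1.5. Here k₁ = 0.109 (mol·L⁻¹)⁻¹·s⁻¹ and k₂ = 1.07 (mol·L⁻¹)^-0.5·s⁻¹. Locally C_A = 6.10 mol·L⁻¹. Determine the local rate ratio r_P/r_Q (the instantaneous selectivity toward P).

S_{P/Q} = r_P/r_Q = (k₁·C_A^2)/(k₂·C_A^1.5) = (k₁/k₂)·C_A^0.5.
= (0.109×6.100^2) / (1.07×6.100^1.5) = 4.056/16.12 = 0.252.
Since the desired path is higher order in A, keeping C_A high (PFR or concentrated feed) favours P.

0.252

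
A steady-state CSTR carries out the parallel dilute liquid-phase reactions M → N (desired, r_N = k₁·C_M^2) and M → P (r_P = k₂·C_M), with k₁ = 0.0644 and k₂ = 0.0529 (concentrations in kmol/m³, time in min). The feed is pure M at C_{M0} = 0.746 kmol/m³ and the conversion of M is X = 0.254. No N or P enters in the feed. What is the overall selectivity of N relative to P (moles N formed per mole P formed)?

0.677

Exit C_M = C_{M0}(1−X) = 0.746×0.746 = 0.5565 kmol/m³.
In a CSTR the entire volume is at exit conditions, so r_N = 0.0644×0.5565^2 = 0.01995 and r_P = 0.0529×0.5565 = 0.02944.
Overall selectivity = C_N/C_P = r_Nτ/(r_Pτ) = r_N/r_P = 0.677.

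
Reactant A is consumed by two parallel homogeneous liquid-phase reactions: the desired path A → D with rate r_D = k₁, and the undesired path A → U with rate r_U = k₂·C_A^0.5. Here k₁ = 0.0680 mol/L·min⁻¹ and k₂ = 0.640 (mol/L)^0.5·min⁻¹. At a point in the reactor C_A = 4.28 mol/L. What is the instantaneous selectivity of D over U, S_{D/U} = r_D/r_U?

0.0514

S_{D/U} = r_D/r_U = (k₁)/(k₂·C_A^0.5) = (k₁/k₂)·C_A^-0.5.
= (0.0680) / (0.640×4.280^0.5) = 0.06800/1.324 = 0.0514.
The undesired path is higher order in A, so low C_A (CSTR or dilute feed) favours D.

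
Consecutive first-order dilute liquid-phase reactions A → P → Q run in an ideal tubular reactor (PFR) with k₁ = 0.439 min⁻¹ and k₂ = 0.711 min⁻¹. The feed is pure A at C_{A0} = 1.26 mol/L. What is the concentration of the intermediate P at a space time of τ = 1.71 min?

The intermediate concentration in a first-order A→B→C sequence is C_P = k₁C_{A0}(e^(−k₁τ) − e^(−k₂τ))/(k₂−k₁).
e^(−k₁τ) = e^(−0.439×1.71) = e^(−0.7507) = 0.4720; e^(−k₂τ) = e^(−1.216) = 0.2965.
C_P = 0.439×1.26/(0.711−0.439) × (0.4720−0.2965) = 2.034×0.1756 = 0.3570 mol/L.

0.357 mol/L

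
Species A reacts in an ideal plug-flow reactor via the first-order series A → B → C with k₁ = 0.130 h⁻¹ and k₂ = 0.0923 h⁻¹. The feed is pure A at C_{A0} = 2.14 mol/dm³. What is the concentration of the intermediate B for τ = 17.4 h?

The intermediate concentration in a first-order A→B→C sequence is C_B = k₁C_{A0}(e^(−k₁τ) − e^(−k₂τ))/(k₂−k₁).
e^(−k₁τ) = e^(−0.130×17.4) = e^(−2.262) = 0.1041; e^(−k₂τ) = e^(−1.606) = 0.2007.
C_B = 0.130×2.14/(0.0923−0.130) × (0.1041−0.2007) = (-7.379)×(-0.09654) = 0.7124 mol/dm³.

0.712 mol/dm³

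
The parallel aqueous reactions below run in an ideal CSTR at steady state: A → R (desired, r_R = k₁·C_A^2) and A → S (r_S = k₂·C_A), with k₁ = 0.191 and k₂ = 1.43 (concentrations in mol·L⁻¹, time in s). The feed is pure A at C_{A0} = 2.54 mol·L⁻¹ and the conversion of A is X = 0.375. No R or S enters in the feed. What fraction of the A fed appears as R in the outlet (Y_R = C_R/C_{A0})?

0.0656

Exit C_A = C_{A0}(1−X) = 2.54×0.625 = 1.587 mol·L⁻¹.
Rates in a CSTR are evaluated at the outlet concentration: r_R = 0.191×1.587^2 = 0.4813, r_S = 1.43×1.587 = 2.270.
Fraction of consumed A going to R: r_R/(r_R+r_S) = 0.1749.
C_R = 0.1749·C_{A0}·X = 0.1749×2.54×0.375 = 0.167 mol·L⁻¹; Y_R = C_R/C_{A0} = 0.0656.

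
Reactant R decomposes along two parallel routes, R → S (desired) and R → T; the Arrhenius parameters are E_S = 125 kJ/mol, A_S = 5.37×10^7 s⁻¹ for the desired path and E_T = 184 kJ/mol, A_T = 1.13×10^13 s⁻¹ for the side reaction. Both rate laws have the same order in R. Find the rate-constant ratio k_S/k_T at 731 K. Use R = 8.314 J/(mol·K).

0.0782

With equal orders, S_{S/T} = k_S/k_T = (A_S/A_T)·exp[(E_T−E_S)/(RT)].
(E_T−E_S)/(RT) = (184−125)×10³/(8.314×731) = 59000/6078 = 9.708.
k_S/k_T = (5.37×10^7/1.13×10^13)·exp(9.708) = 4.752×10^-6 × 16447 = 0.0782.
Since E_S < E_T, lowering the temperature improves selectivity toward S.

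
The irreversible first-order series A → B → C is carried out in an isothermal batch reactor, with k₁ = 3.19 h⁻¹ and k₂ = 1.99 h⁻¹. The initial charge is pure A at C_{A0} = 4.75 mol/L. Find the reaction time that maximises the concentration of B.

0.393 h

The intermediate peaks when r₁ = r₂, i.e. k₁e^(−k₁t) = k₂e^(−k₂t), giving t_opt = ln(k₂/k₁)/(k₂−k₁).
= ln(1.99/3.19)/(1.99−3.19) = ln(0.6238)/-1.200 = -0.4719/-1.200 = 0.393 h.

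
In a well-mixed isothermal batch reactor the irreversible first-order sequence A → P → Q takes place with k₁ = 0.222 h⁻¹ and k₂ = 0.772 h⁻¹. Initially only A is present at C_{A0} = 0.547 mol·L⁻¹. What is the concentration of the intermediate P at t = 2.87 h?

0.0927 mol·L⁻¹

Solving the coupled first-order balances gives C_P(t) = [k₁/(k₂−k₁)]·C_{A0}·(e^(−k₁t) − e^(−k₂t)).
e^(−k₁t) = e^(−0.222×2.87) = e^(−0.6371) = 0.5288; e^(−k₂t) = e^(−2.216) = 0.1091.
C_P = 0.222×0.547/(0.772−0.222) × (0.5288−0.1091) = 0.2208×0.4197 = 0.09267 mol·L⁻¹.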